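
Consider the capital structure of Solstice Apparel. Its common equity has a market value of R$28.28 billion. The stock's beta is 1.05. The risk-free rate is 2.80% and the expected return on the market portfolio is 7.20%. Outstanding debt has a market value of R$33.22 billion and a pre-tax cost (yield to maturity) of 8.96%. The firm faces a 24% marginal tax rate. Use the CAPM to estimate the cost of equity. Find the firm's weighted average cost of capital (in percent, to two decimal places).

7.09%

Market risk premium = 7.2% − 2.8% = 4.4%.
Cost of equity via CAPM: Re = 2.8% + 1.05 × 4.4% = 7.4200%.
Total capital V = 28.28 + 33.22 = 61.5.
Equity: weight = 28.28/61.5 = 0.4598; cost = 7.42%.
Debt: weight = 33.22/61.5 = 0.5402; after-tax cost = 8.96% × (1 − 24%) = 6.8096%.
WACC = 0.4598 × 7.4200% + 0.5402 × 6.8096% = 7.0903%.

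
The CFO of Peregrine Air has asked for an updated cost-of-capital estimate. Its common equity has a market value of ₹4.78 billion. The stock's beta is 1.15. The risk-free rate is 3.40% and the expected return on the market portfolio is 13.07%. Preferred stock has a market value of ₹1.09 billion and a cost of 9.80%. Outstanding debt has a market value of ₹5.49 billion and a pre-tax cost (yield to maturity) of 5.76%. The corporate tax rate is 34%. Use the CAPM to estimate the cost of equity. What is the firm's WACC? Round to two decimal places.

Market risk premium = 13.07% − 3.4% = 9.67%.
Cost of equity via CAPM: Re = 3.4% + 1.15 × 9.67% = 14.5205%.
Total capital V = 4.78 + 1.09 + 5.49 = 11.36.
Equity: weight = 4.78/11.36 = 0.4208; cost = 14.5205%.
Preferred: weight = 1.09/11.36 = 0.0960; cost = 9.8%.
Debt: weight = 5.49/11.36 = 0.4833; after-tax cost = 5.76% × (1 − 34%) = 3.8016%.
WACC = 0.4208 × 14.5205% + 0.0960 × 9.8000% + 0.4833 × 3.8016% = 8.8874%.

8.89%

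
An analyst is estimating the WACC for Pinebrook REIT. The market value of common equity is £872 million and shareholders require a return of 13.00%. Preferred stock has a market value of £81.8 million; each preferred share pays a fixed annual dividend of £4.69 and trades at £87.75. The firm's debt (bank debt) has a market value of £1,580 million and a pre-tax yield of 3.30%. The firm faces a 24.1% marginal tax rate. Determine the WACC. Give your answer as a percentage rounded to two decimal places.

6.21%

Cost of preferred: Rp = 4.69 / 87.75 = 5.3447%.
Total capital V = 872 + 81.8 + 1580 = 2533.8.
Equity: weight = 872/2533.8 = 0.3441; cost = 13%.
Preferred: weight = 81.8/2533.8 = 0.0323; cost = 5.3447%.
Bank debt: weight = 1580/2533.8 = 0.6236; after-tax cost = 3.3% × (1 − 24.1%) = 2.5047%.
WACC = 0.3441 × 13.0000% + 0.0323 × 5.3447% + 0.6236 × 2.5047% = 6.2083%.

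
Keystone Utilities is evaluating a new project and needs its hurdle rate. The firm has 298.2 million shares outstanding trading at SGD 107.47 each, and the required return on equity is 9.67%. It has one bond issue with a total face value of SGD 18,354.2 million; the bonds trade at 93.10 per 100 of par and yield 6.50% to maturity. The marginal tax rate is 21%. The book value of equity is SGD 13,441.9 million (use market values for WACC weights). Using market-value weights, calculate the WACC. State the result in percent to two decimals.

Market value of equity E = 107.47 × 298.2m = 32047.554m. Market value of debt D = 18354.2m × 93.1/100 = 17087.7602m.
Total capital V = 32047.554 + 17087.7602 = 49135.3142.
Equity: weight = 32047.554/49135.3142 = 0.6522; cost = 9.67%.
Bonds outstanding: weight = 17087.7602/49135.3142 = 0.3478; after-tax cost = 6.5% × (1 − 21%) = 5.1350%.
WACC = 0.6522 × 9.6700% + 0.3478 × 5.1350% = 8.0929%.

8.09%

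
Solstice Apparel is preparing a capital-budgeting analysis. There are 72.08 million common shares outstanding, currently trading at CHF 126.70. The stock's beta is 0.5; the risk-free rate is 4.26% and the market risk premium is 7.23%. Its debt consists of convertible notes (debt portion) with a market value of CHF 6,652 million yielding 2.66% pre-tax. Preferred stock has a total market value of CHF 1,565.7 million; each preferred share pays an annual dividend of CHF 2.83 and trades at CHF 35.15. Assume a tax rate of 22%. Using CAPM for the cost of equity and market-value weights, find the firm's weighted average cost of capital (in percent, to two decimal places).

5.67%

Cost of equity via CAPM: Re = 4.26% + 0.5 × 7.23% = 7.8750%.
Cost of preferred: Rp = 2.83 / 35.15 = 8.0512%.
Market value of equity E = 126.7 × 72.08m = 9132.536m.
Total capital V = 9132.536 + 1565.7 + 6652 = 17350.236.
Equity: weight = 9132.536/17350.236 = 0.5264; cost = 7.875%.
Preferred: weight = 1565.7/17350.236 = 0.0902; cost = 8.0512%.
Convertible notes (debt portion): weight = 6652/17350.236 = 0.3834; after-tax cost = 2.66% × (1 − 22%) = 2.0748%.
WACC = 0.5264 × 7.8750% + 0.0902 × 8.0512% + 0.3834 × 2.0748% = 5.6671%.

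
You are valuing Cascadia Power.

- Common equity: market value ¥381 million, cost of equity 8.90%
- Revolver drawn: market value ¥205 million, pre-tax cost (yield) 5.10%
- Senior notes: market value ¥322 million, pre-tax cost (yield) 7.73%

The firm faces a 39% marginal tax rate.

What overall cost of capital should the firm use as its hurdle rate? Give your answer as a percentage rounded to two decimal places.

6.11%

Total capital V = 381 + 205 + 322 = 908.
Equity: weight = 381/908 = 0.4196; cost = 8.9%.
Revolver drawn: weight = 205/908 = 0.2258; after-tax cost = 5.1% × (1 − 39%) = 3.1110%.
Senior notes: weight = 322/908 = 0.3546; after-tax cost = 7.73% × (1 − 39%) = 4.7153%.
WACC = 0.4196 × 8.9000% + 0.2258 × 3.1110% + 0.3546 × 4.7153% = 6.1090%.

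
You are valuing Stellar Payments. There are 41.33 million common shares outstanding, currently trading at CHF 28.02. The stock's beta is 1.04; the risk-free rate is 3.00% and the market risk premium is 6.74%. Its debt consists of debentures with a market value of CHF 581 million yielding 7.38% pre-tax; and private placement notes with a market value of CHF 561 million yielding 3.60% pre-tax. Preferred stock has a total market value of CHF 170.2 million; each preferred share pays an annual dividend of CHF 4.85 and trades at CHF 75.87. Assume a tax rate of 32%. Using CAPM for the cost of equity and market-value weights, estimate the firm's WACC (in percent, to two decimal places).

Cost of equity via CAPM: Re = 3.0% + 1.04 × 6.74% = 10.0096%.
Cost of preferred: Rp = 4.85 / 75.87 = 6.3925%.
Market value of equity E = 28.02 × 41.33m = 1158.0666m.
Total capital V = 1158.0666 + 170.2 + 581 + 561 = 2470.2666.
Equity: weight = 1158.0666/2470.2666 = 0.4688; cost = 10.0096%.
Preferred: weight = 170.2/2470.2666 = 0.0689; cost = 6.3925%.
Debentures: weight = 581/2470.2666 = 0.2352; after-tax cost = 7.38% × (1 − 32%) = 5.0184%.
Private placement notes: weight = 561/2470.2666 = 0.2271; after-tax cost = 3.6% × (1 − 32%) = 2.4480%.
WACC = 0.4688 × 10.0096% + 0.0689 × 6.3925% + 0.2352 × 5.0184% + 0.2271 × 2.4480% = 6.8692%.

6.87%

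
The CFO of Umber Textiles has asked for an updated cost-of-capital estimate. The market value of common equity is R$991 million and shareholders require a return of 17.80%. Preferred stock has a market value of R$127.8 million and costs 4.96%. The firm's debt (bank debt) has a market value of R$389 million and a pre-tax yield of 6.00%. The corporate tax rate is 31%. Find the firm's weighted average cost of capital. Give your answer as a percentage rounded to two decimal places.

13.19%

Total capital V = 991 + 127.8 + 389 = 1507.8.
Equity: weight = 991/1507.8 = 0.6572; cost = 17.8%.
Preferred: weight = 127.8/1507.8 = 0.0848; cost = 4.96%.
Bank debt: weight = 389/1507.8 = 0.2580; after-tax cost = 6% × (1 − 31%) = 4.1400%.
WACC = 0.6572 × 17.8000% + 0.0848 × 4.9600% + 0.2580 × 4.1400% = 13.1875%.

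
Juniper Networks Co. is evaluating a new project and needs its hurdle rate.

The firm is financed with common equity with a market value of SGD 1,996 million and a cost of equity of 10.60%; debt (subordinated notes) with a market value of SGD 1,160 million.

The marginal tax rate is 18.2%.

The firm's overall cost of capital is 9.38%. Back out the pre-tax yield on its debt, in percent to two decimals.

8.90%

Total capital V = 1996 + 1160 = 3156.
Equity weight = 1996/3156 = 0.6324.
Subordinated notes weight = 1160/3156 = 0.3676.
Equity contribution = 0.6324 × 10.6% = 6.7039%.
Remaining for debt = 9.38% − 6.7039% = 2.6761%.
Rd × (1 − 18.2%) × 0.3676 = 2.6761%  ⇒  Rd = 8.9007%.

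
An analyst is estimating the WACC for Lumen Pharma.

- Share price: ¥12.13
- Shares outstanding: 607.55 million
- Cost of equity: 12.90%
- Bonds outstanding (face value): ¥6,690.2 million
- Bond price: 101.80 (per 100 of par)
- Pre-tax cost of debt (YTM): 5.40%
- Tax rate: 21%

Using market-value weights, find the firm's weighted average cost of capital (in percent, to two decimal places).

8.75%

Market value of equity E = 12.13 × 607.55m = 7369.5815m. Market value of debt D = 6690.2m × 101.8/100 = 6810.6236m.
Total capital V = 7369.5815 + 6810.6236 = 14180.2051.
Equity: weight = 7369.5815/14180.2051 = 0.5197; cost = 12.9%.
Bonds outstanding: weight = 6810.6236/14180.2051 = 0.4803; after-tax cost = 5.4% × (1 − 21%) = 4.2660%.
WACC = 0.5197 × 12.9000% + 0.4803 × 4.2660% = 8.7532%.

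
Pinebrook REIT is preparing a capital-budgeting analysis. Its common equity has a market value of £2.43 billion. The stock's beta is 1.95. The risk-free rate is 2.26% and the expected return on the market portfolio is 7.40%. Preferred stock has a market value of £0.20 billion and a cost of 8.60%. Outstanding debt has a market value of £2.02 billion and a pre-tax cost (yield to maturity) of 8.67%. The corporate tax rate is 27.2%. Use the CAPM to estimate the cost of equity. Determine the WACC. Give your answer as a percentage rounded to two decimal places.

Market risk premium = 7.4% − 2.26% = 5.14%.
Cost of equity via CAPM: Re = 2.26% + 1.95 × 5.14% = 12.2830%.
Total capital V = 2.43 + 0.2 + 2.02 = 4.65.
Equity: weight = 2.43/4.65 = 0.5226; cost = 12.283%.
Preferred: weight = 0.2/4.65 = 0.0430; cost = 8.6%.
Debt: weight = 2.02/4.65 = 0.4344; after-tax cost = 8.67% × (1 − 27.2%) = 6.3118%.
WACC = 0.5226 × 12.2830% + 0.0430 × 8.6000% + 0.4344 × 6.3118% = 9.5306%.

9.53%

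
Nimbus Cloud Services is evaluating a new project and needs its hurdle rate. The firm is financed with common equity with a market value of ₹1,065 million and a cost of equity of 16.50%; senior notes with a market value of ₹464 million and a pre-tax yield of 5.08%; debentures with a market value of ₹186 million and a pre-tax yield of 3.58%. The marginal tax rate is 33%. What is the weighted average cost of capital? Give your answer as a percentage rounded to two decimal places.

Total capital V = 1065 + 464 + 186 = 1715.
Equity: weight = 1065/1715 = 0.6210; cost = 16.5%.
Senior notes: weight = 464/1715 = 0.2706; after-tax cost = 5.08% × (1 − 33%) = 3.4036%.
Debentures: weight = 186/1715 = 0.1085; after-tax cost = 3.58% × (1 − 33%) = 2.3986%.
WACC = 0.6210 × 16.5000% + 0.2706 × 3.4036% + 0.1085 × 2.3986% = 11.4274%.

11.43%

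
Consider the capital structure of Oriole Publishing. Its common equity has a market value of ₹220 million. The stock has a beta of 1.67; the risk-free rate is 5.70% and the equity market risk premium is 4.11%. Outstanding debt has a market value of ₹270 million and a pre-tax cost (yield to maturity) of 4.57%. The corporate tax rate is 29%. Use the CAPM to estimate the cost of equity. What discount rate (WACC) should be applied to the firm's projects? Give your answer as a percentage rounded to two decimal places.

Cost of equity via CAPM: Re = 5.7% + 1.67 × 4.11% = 12.5637%.
Total capital V = 220 + 270 = 490.
Equity: weight = 220/490 = 0.4490; cost = 12.5637%.
Debt: weight = 270/490 = 0.5510; after-tax cost = 4.57% × (1 − 29%) = 3.2447%.
WACC = 0.4490 × 12.5637% + 0.5510 × 3.2447% = 7.4287%.

7.43%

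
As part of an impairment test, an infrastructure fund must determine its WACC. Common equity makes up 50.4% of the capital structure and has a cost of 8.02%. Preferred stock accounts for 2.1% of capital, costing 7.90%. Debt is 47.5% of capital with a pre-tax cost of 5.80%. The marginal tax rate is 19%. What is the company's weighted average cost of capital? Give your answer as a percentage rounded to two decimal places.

6.44%

After-tax cost of debt = 5.8% × (1 − 19%) = 4.6980%.
WACC = 0.504 × 8.0200% + 0.021 × 7.9000% + 0.475 × 4.6980% = 6.4395%.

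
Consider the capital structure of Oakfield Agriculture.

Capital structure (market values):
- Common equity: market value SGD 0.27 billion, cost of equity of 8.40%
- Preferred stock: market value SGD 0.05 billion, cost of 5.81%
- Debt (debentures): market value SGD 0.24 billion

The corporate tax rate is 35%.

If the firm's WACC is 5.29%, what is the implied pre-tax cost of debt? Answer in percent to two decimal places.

2.59%

Total capital V = 0.27 + 0.05 + 0.24 = 0.56.
Equity weight = 0.27/0.56 = 0.4821.
Preferred weight = 0.05/0.56 = 0.0893.
Debentures weight = 0.24/0.56 = 0.4286.
Equity contribution = 0.4821 × 8.4% = 4.0500%.
Preferred contribution = 0.0893 × 5.81% = 0.5187%.
Remaining for debt = 5.29% − 4.5687% = 0.7213%.
Rd × (1 − 35%) × 0.4286 = 0.7213%  ⇒  Rd = 2.5891%.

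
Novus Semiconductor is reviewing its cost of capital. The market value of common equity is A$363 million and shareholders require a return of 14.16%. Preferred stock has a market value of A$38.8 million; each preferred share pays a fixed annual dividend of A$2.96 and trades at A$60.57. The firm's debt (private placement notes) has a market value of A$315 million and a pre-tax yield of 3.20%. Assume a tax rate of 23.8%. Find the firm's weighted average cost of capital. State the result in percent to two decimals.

8.51%

Cost of preferred: Rp = 2.96 / 60.57 = 4.8869%.
Total capital V = 363 + 38.8 + 315 = 716.8.
Equity: weight = 363/716.8 = 0.5064; cost = 14.16%.
Preferred: weight = 38.8/716.8 = 0.0541; cost = 4.8869%.
Private placement notes: weight = 315/716.8 = 0.4395; after-tax cost = 3.2% × (1 − 23.8%) = 2.4384%.
WACC = 0.5064 × 14.1600% + 0.0541 × 4.8869% + 0.4395 × 2.4384% = 8.5070%.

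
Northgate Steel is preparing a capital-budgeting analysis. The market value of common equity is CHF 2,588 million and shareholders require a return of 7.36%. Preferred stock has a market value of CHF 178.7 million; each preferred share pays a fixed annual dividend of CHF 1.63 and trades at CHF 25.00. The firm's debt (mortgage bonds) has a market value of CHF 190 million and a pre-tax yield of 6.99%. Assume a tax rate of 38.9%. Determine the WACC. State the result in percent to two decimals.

Cost of preferred: Rp = 1.63 / 25.0 = 6.5200%.
Total capital V = 2588 + 178.7 + 190 = 2956.7.
Equity: weight = 2588/2956.7 = 0.8753; cost = 7.36%.
Preferred: weight = 178.7/2956.7 = 0.0604; cost = 6.52%.
Mortgage bonds: weight = 190/2956.7 = 0.0643; after-tax cost = 6.99% × (1 − 38.9%) = 4.2709%.
WACC = 0.8753 × 7.3600% + 0.0604 × 6.5200% + 0.0643 × 4.2709% = 7.1107%.

7.11%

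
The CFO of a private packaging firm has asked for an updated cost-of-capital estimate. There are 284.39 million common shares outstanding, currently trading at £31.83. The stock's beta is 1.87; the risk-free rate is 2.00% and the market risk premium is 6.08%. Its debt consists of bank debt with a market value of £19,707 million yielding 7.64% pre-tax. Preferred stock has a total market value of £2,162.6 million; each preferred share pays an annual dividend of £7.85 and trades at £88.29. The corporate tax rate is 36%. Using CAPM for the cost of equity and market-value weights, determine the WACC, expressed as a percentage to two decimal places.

Cost of equity via CAPM: Re = 2.0% + 1.87 × 6.08% = 13.3696%.
Cost of preferred: Rp = 7.85 / 88.29 = 8.8912%.
Market value of equity E = 31.83 × 284.39m = 9052.1337m.
Total capital V = 9052.1337 + 2162.6 + 19707 = 30921.7337.
Equity: weight = 9052.1337/30921.7337 = 0.2927; cost = 13.3696%.
Preferred: weight = 2162.6/30921.7337 = 0.0699; cost = 8.8912%.
Bank debt: weight = 19707/30921.7337 = 0.6373; after-tax cost = 7.64% × (1 − 36%) = 4.8896%.
WACC = 0.2927 × 13.3696% + 0.0699 × 8.8912% + 0.6373 × 4.8896% = 7.6519%.

7.65%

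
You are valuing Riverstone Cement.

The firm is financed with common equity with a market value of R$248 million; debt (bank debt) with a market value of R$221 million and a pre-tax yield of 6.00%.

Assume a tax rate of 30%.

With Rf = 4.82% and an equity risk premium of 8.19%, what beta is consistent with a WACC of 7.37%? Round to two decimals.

Total capital V = 248 + 221 = 469.
Equity weight = 248/469 = 0.5288.
Bank debt weight = 221/469 = 0.4712.
Debt contribution = 0.4712 × 6% × (1 − 30%) = 1.9791%.
Required equity contribution = 7.37% − 1.9791% = 5.3909%  ⇒  Re = 10.1949%.
CAPM: 10.1949% = 4.82% + β × 8.19%  ⇒  β = 0.6563.

0.66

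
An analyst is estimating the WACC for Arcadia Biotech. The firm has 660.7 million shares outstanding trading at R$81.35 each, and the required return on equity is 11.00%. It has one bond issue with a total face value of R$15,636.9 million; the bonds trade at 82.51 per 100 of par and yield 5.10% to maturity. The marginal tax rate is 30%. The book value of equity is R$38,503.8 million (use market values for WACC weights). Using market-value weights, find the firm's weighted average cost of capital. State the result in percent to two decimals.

Market value of equity E = 81.35 × 660.7m = 53747.945m. Market value of debt D = 15636.9m × 82.51/100 = 12902.00619m.
Total capital V = 53747.945 + 12902.00619 = 66649.95119.
Equity: weight = 53747.945/66649.95119 = 0.8064; cost = 11%.
Bonds outstanding: weight = 12902.00619/66649.95119 = 0.1936; after-tax cost = 5.1% × (1 − 30%) = 3.5700%.
WACC = 0.8064 × 11.0000% + 0.1936 × 3.5700% = 9.5617%.

9.56%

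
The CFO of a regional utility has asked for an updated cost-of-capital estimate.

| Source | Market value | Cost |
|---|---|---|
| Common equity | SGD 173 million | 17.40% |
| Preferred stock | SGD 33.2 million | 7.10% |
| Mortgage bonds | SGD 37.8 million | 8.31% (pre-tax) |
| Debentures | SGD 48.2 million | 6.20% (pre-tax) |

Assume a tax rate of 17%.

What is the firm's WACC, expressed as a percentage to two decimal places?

12.85%

Total capital V = 173 + 33.2 + 37.8 + 48.2 = 292.2.
Equity: weight = 173/292.2 = 0.5921; cost = 17.4%.
Preferred: weight = 33.2/292.2 = 0.1136; cost = 7.1%.
Mortgage bonds: weight = 37.8/292.2 = 0.1294; after-tax cost = 8.31% × (1 − 17%) = 6.8973%.
Debentures: weight = 48.2/292.2 = 0.1650; after-tax cost = 6.2% × (1 − 17%) = 5.1460%.
WACC = 0.5921 × 17.4000% + 0.1136 × 7.1000% + 0.1294 × 6.8973% + 0.1650 × 5.1460% = 12.8497%.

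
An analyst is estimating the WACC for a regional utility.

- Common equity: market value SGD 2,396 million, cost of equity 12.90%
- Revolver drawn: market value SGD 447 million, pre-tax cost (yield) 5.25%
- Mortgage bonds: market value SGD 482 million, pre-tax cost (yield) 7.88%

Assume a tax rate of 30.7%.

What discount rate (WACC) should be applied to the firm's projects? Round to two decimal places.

10.58%

Total capital V = 2396 + 447 + 482 = 3325.
Equity: weight = 2396/3325 = 0.7206; cost = 12.9%.
Revolver drawn: weight = 447/3325 = 0.1344; after-tax cost = 5.25% × (1 − 30.7%) = 3.6383%.
Mortgage bonds: weight = 482/3325 = 0.1450; after-tax cost = 7.88% × (1 − 30.7%) = 5.4608%.
WACC = 0.7206 × 12.9000% + 0.1344 × 3.6383% + 0.1450 × 5.4608% = 10.5765%.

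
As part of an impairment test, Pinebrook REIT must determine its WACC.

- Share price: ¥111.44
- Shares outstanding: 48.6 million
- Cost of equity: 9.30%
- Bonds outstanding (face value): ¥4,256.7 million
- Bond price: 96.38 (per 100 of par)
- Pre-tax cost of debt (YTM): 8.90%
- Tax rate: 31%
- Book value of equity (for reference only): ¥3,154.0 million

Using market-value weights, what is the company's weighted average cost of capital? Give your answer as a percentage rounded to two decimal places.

Market value of equity E = 111.44 × 48.6m = 5415.984m. Market value of debt D = 4256.7m × 96.38/100 = 4102.60746m.
Total capital V = 5415.984 + 4102.60746 = 9518.59146.
Equity: weight = 5415.984/9518.59146 = 0.5690; cost = 9.3%.
Bonds outstanding: weight = 4102.60746/9518.59146 = 0.4310; after-tax cost = 8.9% × (1 − 31%) = 6.1410%.
WACC = 0.5690 × 9.3000% + 0.4310 × 6.1410% = 7.9384%.

7.94%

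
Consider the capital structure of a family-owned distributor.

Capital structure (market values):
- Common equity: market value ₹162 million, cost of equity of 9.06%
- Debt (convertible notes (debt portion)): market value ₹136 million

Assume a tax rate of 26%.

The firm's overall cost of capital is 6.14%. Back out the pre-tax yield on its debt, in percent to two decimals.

Total capital V = 162 + 136 = 298.
Equity weight = 162/298 = 0.5436.
Convertible notes (debt portion) weight = 136/298 = 0.4564.
Equity contribution = 0.5436 × 9.06% = 4.9252%.
Remaining for debt = 6.14% − 4.9252% = 1.2148%.
Rd × (1 − 26%) × 0.4564 = 1.2148%  ⇒  Rd = 3.5970%.

3.60%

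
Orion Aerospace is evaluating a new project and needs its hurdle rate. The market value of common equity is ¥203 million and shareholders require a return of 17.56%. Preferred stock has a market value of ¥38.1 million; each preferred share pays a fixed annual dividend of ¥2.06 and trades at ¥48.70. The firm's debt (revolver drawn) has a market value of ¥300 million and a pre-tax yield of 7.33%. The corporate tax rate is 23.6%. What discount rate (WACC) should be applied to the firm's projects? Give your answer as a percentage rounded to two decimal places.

Cost of preferred: Rp = 2.06 / 48.7 = 4.2300%.
Total capital V = 203 + 38.1 + 300 = 541.1.
Equity: weight = 203/541.1 = 0.3752; cost = 17.56%.
Preferred: weight = 38.1/541.1 = 0.0704; cost = 4.23%.
Revolver drawn: weight = 300/541.1 = 0.5544; after-tax cost = 7.33% × (1 − 23.6%) = 5.6001%.
WACC = 0.3752 × 17.5600% + 0.0704 × 4.2300% + 0.5544 × 5.6001% = 9.9905%.

9.99%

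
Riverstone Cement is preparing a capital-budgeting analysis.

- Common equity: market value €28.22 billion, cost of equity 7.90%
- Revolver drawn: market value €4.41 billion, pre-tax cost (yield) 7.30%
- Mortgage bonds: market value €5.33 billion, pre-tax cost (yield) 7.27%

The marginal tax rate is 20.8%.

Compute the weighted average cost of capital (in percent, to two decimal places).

7.35%

Total capital V = 28.22 + 4.41 + 5.33 = 37.96.
Equity: weight = 28.22/37.96 = 0.7434; cost = 7.9%.
Revolver drawn: weight = 4.41/37.96 = 0.1162; after-tax cost = 7.3% × (1 − 20.8%) = 5.7816%.
Mortgage bonds: weight = 5.33/37.96 = 0.1404; after-tax cost = 7.27% × (1 − 20.8%) = 5.7578%.
WACC = 0.7434 × 7.9000% + 0.1162 × 5.7816% + 0.1404 × 5.7578% = 7.3531%.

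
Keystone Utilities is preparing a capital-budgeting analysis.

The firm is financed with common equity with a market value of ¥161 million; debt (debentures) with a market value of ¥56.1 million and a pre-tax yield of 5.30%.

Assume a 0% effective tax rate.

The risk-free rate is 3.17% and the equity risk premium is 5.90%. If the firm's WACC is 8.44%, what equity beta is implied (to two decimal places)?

1.08

Total capital V = 161 + 56.1 = 217.1.
Equity weight = 161/217.1 = 0.7416.
Debentures weight = 56.1/217.1 = 0.2584.
Debt contribution = 0.2584 × 5.3% × (1 − 0%) = 1.3696%.
Required equity contribution = 8.44% − 1.3696% = 7.0704%  ⇒  Re = 9.5341%.
CAPM: 9.5341% = 3.17% + β × 5.9%  ⇒  β = 1.0787.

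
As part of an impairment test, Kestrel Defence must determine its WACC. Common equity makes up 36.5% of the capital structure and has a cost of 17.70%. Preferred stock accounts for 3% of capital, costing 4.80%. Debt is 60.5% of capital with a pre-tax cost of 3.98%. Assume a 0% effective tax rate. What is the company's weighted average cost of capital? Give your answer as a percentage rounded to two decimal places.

9.01%

After-tax cost of debt = 3.98% × (1 − 0%) = 3.9800%.
WACC = 0.365 × 17.7000% + 0.030 × 4.8000% + 0.605 × 3.9800% = 9.0124%.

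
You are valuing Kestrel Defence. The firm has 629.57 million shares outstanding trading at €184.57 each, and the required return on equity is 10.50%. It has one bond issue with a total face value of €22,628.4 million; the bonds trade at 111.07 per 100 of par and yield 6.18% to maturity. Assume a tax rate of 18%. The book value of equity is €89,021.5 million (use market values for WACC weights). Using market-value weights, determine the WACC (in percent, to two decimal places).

9.53%

Market value of equity E = 184.57 × 629.57m = 116199.7349m. Market value of debt D = 22628.4m × 111.07/100 = 25133.36388m.
Total capital V = 116199.7349 + 25133.36388 = 141333.09878.
Equity: weight = 116199.7349/141333.09878 = 0.8222; cost = 10.5%.
Bonds outstanding: weight = 25133.36388/141333.09878 = 0.1778; after-tax cost = 6.18% × (1 − 18%) = 5.0676%.
WACC = 0.8222 × 10.5000% + 0.1778 × 5.0676% = 9.5340%.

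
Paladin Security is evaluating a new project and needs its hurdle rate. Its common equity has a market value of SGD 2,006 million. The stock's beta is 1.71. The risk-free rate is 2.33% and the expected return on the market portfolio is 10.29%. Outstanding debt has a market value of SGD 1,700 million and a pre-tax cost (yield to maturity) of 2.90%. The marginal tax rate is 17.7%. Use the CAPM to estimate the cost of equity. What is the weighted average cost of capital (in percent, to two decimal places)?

9.72%

Market risk premium = 10.29% − 2.33% = 7.96%.
Cost of equity via CAPM: Re = 2.33% + 1.71 × 7.96% = 15.9416%.
Total capital V = 2006 + 1700 = 3706.
Equity: weight = 2006/3706 = 0.5413; cost = 15.9416%.
Debt: weight = 1700/3706 = 0.4587; after-tax cost = 2.9% × (1 − 17.7%) = 2.3867%.
WACC = 0.5413 × 15.9416% + 0.4587 × 2.3867% = 9.7238%.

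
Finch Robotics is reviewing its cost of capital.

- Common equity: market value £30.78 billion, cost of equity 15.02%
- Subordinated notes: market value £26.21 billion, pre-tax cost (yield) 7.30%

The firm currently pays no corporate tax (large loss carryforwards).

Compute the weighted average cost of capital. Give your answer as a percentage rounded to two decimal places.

Total capital V = 30.78 + 26.21 = 56.99.
Equity: weight = 30.78/56.99 = 0.5401; cost = 15.02%.
Subordinated notes: weight = 26.21/56.99 = 0.4599; after-tax cost = 7.3% × (1 − 0%) = 7.3000%.
WACC = 0.5401 × 15.0200% + 0.4599 × 7.3000% = 11.4695%.

11.47%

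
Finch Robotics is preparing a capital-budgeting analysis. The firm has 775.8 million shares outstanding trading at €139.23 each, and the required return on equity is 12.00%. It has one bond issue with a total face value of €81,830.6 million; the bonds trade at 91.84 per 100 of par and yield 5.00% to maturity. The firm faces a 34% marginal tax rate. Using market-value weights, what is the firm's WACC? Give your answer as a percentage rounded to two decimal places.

Market value of equity E = 139.23 × 775.8m = 108014.634m. Market value of debt D = 81830.6m × 91.84/100 = 75153.22304m.
Total capital V = 108014.634 + 75153.22304 = 183167.85704.
Equity: weight = 108014.634/183167.85704 = 0.5897; cost = 12%.
Bonds outstanding: weight = 75153.22304/183167.85704 = 0.4103; after-tax cost = 5% × (1 − 34%) = 3.3000%.
WACC = 0.5897 × 12.0000% + 0.4103 × 3.3000% = 8.4304%.

8.43%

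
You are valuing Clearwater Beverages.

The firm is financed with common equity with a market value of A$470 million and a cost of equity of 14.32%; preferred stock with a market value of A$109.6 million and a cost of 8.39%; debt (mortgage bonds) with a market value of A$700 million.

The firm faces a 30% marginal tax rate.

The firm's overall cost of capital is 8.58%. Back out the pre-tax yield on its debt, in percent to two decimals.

6.79%

Total capital V = 470 + 109.6 + 700 = 1279.6.
Equity weight = 470/1279.6 = 0.3673.
Preferred weight = 109.6/1279.6 = 0.0857.
Mortgage bonds weight = 700/1279.6 = 0.5470.
Equity contribution = 0.3673 × 14.32% = 5.2598%.
Preferred contribution = 0.0857 × 8.39% = 0.7186%.
Remaining for debt = 8.58% − 5.9784% = 2.6016%.
Rd × (1 − 30%) × 0.5470 = 2.6016%  ⇒  Rd = 6.7939%.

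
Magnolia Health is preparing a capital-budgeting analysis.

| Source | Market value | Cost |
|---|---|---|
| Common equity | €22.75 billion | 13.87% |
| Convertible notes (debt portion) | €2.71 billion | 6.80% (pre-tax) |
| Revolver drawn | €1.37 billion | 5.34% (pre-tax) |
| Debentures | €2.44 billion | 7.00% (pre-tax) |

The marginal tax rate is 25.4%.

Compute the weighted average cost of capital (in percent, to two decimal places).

11.87%

Total capital V = 22.75 + 2.71 + 1.37 + 2.44 = 29.27.
Equity: weight = 22.75/29.27 = 0.7772; cost = 13.87%.
Convertible notes (debt portion): weight = 2.71/29.27 = 0.0926; after-tax cost = 6.8% × (1 − 25.4%) = 5.0728%.
Revolver drawn: weight = 1.37/29.27 = 0.0468; after-tax cost = 5.34% × (1 − 25.4%) = 3.9836%.
Debentures: weight = 2.44/29.27 = 0.0834; after-tax cost = 7% × (1 − 25.4%) = 5.2220%.
WACC = 0.7772 × 13.8700% + 0.0926 × 5.0728% + 0.0468 × 3.9836% + 0.0834 × 5.2220% = 11.8719%.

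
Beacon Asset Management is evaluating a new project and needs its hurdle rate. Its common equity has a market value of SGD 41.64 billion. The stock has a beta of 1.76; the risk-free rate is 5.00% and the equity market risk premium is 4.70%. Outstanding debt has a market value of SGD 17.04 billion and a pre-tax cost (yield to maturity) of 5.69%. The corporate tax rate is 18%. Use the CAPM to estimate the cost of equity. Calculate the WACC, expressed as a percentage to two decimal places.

10.77%

Cost of equity via CAPM: Re = 5.0% + 1.76 × 4.7% = 13.2720%.
Total capital V = 41.64 + 17.04 = 58.68.
Equity: weight = 41.64/58.68 = 0.7096; cost = 13.272%.
Debt: weight = 17.04/58.68 = 0.2904; after-tax cost = 5.69% × (1 − 18%) = 4.6658%.
WACC = 0.7096 × 13.2720% + 0.2904 × 4.6658% = 10.7729%.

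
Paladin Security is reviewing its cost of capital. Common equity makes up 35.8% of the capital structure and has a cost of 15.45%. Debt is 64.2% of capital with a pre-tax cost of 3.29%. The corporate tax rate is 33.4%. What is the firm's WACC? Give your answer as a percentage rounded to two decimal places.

6.94%

After-tax cost of debt = 3.29% × (1 − 33.4%) = 2.1911%.
WACC = 0.358 × 15.4500% + 0.642 × 2.1911% = 6.9378%.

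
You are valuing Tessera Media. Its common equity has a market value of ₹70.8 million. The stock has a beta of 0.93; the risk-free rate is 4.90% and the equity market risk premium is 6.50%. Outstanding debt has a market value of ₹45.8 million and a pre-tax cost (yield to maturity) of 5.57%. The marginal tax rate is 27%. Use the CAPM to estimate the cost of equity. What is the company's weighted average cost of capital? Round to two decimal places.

8.24%

Cost of equity via CAPM: Re = 4.9% + 0.93 × 6.5% = 10.9450%.
Total capital V = 70.8 + 45.8 = 116.6.
Equity: weight = 70.8/116.6 = 0.6072; cost = 10.945%.
Debt: weight = 45.8/116.6 = 0.3928; after-tax cost = 5.57% × (1 − 27%) = 4.0661%.
WACC = 0.6072 × 10.9450% + 0.3928 × 4.0661% = 8.2430%.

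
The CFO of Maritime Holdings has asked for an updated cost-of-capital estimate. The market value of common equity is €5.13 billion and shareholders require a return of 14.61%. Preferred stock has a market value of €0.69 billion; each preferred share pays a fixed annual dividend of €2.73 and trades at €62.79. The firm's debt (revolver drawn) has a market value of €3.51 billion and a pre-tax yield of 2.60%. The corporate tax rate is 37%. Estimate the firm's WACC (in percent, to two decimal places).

Cost of preferred: Rp = 2.73 / 62.79 = 4.3478%.
Total capital V = 5.13 + 0.69 + 3.51 = 9.33.
Equity: weight = 5.13/9.33 = 0.5498; cost = 14.61%.
Preferred: weight = 0.69/9.33 = 0.0740; cost = 4.3478%.
Revolver drawn: weight = 3.51/9.33 = 0.3762; after-tax cost = 2.6% × (1 − 37%) = 1.6380%.
WACC = 0.5498 × 14.6100% + 0.0740 × 4.3478% + 0.3762 × 1.6380% = 8.9709%.

8.97%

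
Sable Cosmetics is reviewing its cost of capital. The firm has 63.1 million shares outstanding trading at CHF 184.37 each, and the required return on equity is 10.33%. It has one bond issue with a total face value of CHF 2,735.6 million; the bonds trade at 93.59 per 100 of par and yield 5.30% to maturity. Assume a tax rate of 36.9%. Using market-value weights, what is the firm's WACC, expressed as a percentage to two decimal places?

Market value of equity E = 184.37 × 63.1m = 11633.747m. Market value of debt D = 2735.6m × 93.59/100 = 2560.24804m.
Total capital V = 11633.747 + 2560.24804 = 14193.99504.
Equity: weight = 11633.747/14193.99504 = 0.8196; cost = 10.33%.
Bonds outstanding: weight = 2560.24804/14193.99504 = 0.1804; after-tax cost = 5.3% × (1 − 36.9%) = 3.3443%.
WACC = 0.8196 × 10.3300% + 0.1804 × 3.3443% = 9.0700%.

9.07%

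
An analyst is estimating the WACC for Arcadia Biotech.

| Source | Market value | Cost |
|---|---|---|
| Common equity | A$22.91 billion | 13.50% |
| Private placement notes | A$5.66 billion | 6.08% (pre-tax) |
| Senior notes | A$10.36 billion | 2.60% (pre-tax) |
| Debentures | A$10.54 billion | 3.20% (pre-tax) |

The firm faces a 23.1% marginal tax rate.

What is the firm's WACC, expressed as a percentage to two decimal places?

Total capital V = 22.91 + 5.66 + 10.36 + 10.54 = 49.47.
Equity: weight = 22.91/49.47 = 0.4631; cost = 13.5%.
Private placement notes: weight = 5.66/49.47 = 0.1144; after-tax cost = 6.08% × (1 − 23.1%) = 4.6755%.
Senior notes: weight = 10.36/49.47 = 0.2094; after-tax cost = 2.6% × (1 − 23.1%) = 1.9994%.
Debentures: weight = 10.54/49.47 = 0.2131; after-tax cost = 3.2% × (1 − 23.1%) = 2.4608%.
WACC = 0.4631 × 13.5000% + 0.1144 × 4.6755% + 0.2094 × 1.9994% + 0.2131 × 2.4608% = 7.7299%.

7.73%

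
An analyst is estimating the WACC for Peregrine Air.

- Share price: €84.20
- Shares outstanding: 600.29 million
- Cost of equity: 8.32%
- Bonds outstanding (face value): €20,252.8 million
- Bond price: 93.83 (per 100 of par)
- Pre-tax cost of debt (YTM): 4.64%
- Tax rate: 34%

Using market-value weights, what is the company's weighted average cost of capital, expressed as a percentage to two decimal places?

6.88%

Market value of equity E = 84.2 × 600.29m = 50544.418m. Market value of debt D = 20252.8m × 93.83/100 = 19003.20224m.
Total capital V = 50544.418 + 19003.20224 = 69547.62024.
Equity: weight = 50544.418/69547.62024 = 0.7268; cost = 8.32%.
Bonds outstanding: weight = 19003.20224/69547.62024 = 0.2732; after-tax cost = 4.64% × (1 − 34%) = 3.0624%.
WACC = 0.7268 × 8.3200% + 0.2732 × 3.0624% = 6.8834%.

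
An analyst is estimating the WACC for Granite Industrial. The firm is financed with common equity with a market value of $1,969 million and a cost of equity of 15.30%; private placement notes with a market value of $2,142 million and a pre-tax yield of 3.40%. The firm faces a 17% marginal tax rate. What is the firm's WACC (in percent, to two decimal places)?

Total capital V = 1969 + 2142 = 4111.
Equity: weight = 1969/4111 = 0.4790; cost = 15.3%.
Private placement notes: weight = 2142/4111 = 0.5210; after-tax cost = 3.4% × (1 − 17%) = 2.8220%.
WACC = 0.4790 × 15.3000% + 0.5210 × 2.8220% = 8.7984%.

8.80%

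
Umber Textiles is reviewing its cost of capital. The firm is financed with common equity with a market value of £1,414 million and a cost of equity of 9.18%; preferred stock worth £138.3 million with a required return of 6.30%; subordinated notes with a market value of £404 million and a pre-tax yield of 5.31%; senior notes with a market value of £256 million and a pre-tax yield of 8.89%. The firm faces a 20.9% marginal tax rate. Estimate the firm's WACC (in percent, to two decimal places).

7.84%

Total capital V = 1414 + 138.3 + 404 + 256 = 2212.3.
Equity: weight = 1414/2212.3 = 0.6392; cost = 9.18%.
Preferred: weight = 138.3/2212.3 = 0.0625; cost = 6.3%.
Subordinated notes: weight = 404/2212.3 = 0.1826; after-tax cost = 5.31% × (1 − 20.9%) = 4.2002%.
Senior notes: weight = 256/2212.3 = 0.1157; after-tax cost = 8.89% × (1 − 20.9%) = 7.0320%.
WACC = 0.6392 × 9.1800% + 0.0625 × 6.3000% + 0.1826 × 4.2002% + 0.1157 × 7.0320% = 7.8420%.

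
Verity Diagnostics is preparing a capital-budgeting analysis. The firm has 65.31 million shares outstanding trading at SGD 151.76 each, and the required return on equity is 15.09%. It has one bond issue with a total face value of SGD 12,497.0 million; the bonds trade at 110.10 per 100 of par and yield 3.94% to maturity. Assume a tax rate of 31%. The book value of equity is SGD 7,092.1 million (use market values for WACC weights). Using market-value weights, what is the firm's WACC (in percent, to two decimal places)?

7.90%

Market value of equity E = 151.76 × 65.31m = 9911.4456m. Market value of debt D = 12497m × 110.1/100 = 13759.197m.
Total capital V = 9911.4456 + 13759.197 = 23670.6426.
Equity: weight = 9911.4456/23670.6426 = 0.4187; cost = 15.09%.
Bonds outstanding: weight = 13759.197/23670.6426 = 0.5813; after-tax cost = 3.94% × (1 − 31%) = 2.7186%.
WACC = 0.4187 × 15.0900% + 0.5813 × 2.7186% = 7.8988%.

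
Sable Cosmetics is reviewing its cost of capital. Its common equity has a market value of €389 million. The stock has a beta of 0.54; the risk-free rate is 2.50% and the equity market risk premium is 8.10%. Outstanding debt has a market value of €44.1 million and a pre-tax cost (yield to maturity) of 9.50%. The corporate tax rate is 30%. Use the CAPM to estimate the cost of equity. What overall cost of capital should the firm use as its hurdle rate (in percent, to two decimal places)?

6.85%

Cost of equity via CAPM: Re = 2.5% + 0.54 × 8.1% = 6.8740%.
Total capital V = 389 + 44.1 = 433.1.
Equity: weight = 389/433.1 = 0.8982; cost = 6.874%.
Debt: weight = 44.1/433.1 = 0.1018; after-tax cost = 9.5% × (1 − 30%) = 6.6500%.
WACC = 0.8982 × 6.8740% + 0.1018 × 6.6500% = 6.8512%.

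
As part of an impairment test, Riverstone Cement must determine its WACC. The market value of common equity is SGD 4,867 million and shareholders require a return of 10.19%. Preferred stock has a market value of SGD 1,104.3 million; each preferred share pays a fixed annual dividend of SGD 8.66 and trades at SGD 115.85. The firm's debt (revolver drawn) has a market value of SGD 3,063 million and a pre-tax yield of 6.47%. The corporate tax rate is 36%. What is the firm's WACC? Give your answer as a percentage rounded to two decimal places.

7.81%

Cost of preferred: Rp = 8.66 / 115.85 = 7.4752%.
Total capital V = 4867 + 1104.3 + 3063 = 9034.3.
Equity: weight = 4867/9034.3 = 0.5387; cost = 10.19%.
Preferred: weight = 1104.3/9034.3 = 0.1222; cost = 7.4752%.
Revolver drawn: weight = 3063/9034.3 = 0.3390; after-tax cost = 6.47% × (1 − 36%) = 4.1408%.
WACC = 0.5387 × 10.1900% + 0.1222 × 7.4752% + 0.3390 × 4.1408% = 7.8072%.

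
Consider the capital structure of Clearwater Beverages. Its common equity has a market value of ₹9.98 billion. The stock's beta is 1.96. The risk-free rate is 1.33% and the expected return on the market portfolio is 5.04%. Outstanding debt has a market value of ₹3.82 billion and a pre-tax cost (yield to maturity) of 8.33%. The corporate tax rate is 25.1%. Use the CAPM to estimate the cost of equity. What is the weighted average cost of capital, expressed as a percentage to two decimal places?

Market risk premium = 5.04% − 1.33% = 3.71%.
Cost of equity via CAPM: Re = 1.33% + 1.96 × 3.71% = 8.6016%.
Total capital V = 9.98 + 3.82 = 13.8.
Equity: weight = 9.98/13.8 = 0.7232; cost = 8.6016%.
Debt: weight = 3.82/13.8 = 0.2768; after-tax cost = 8.33% × (1 − 25.1%) = 6.2392%.
WACC = 0.7232 × 8.6016% + 0.2768 × 6.2392% = 7.9477%.

7.95%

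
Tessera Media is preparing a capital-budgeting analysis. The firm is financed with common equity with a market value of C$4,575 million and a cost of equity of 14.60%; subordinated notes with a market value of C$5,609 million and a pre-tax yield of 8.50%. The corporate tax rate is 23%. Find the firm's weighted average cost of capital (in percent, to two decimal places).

Total capital V = 4575 + 5609 = 10184.
Equity: weight = 4575/10184 = 0.4492; cost = 14.6%.
Subordinated notes: weight = 5609/10184 = 0.5508; after-tax cost = 8.5% × (1 − 23%) = 6.5450%.
WACC = 0.4492 × 14.6000% + 0.5508 × 6.5450% = 10.1636%.

10.16%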